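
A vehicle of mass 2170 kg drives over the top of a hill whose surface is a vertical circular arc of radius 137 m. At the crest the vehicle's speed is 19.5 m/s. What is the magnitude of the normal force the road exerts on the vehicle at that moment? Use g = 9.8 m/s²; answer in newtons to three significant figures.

15200 N

At the crest the centripetal acceleration points downward (toward the centre of the arc), so mg − N = mv²/r.
N = m(g − v²/r) = 2170 × (9.8 − (19.5)²/137) = 2170 × (9.8 − 2.776) = 2170 × 7.024 = 15240 N.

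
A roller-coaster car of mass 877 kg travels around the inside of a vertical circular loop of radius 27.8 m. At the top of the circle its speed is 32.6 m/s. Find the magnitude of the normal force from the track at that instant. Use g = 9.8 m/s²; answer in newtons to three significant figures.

24900 N

At the top, both N and the weight mg point inward (toward the centre), so N + mg = mv²/r.
N = m(v²/r − g) = 877 × ((32.6)²/27.8 − 9.8) = 877 × (38.23 − 9.8) = 877 × 28.43 = 24930 N.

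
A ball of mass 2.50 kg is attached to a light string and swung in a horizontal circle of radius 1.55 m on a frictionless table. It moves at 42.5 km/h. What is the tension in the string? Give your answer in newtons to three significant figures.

225 N

v = 42.5 km/h = 42.5/3.6 = 11.81 m/s.
The tension is the only horizontal force, so it supplies the full centripetal force: T = m v²/r = 2.50 × (11.81)²/1.55 = 2.50 × 139.4/1.55 = 224.8 N.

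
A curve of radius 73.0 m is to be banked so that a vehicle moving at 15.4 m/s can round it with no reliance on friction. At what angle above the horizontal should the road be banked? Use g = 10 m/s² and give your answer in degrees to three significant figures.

With no friction, the horizontal component of the normal force provides the centripetal force: N sinθ = mv²/r, while N cosθ = mg vertically.
Dividing: tanθ = v²/(r g) = (15.4)²/(73.0 × 10.0) = 237.2/730.0 = 0.3249.
θ = arctan(0.3249) = 18.00°.

18.0°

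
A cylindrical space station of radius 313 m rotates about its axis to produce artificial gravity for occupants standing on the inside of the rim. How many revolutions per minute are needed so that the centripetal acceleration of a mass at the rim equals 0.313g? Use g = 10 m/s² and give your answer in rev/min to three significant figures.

Require ω²r = 0.313g, so ω = √(0.313 × 10.0/313) = 0.1000 rad/s.
In rev/min: ω × 60/(2π) = 0.1000 × 60/(2π) = 0.9549 rev/min.

0.955 rev/min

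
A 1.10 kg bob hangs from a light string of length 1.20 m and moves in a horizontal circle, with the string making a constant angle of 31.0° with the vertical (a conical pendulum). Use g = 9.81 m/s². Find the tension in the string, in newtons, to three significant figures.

12.6 N

Vertically the bob has no acceleration, so T cosθ = mg.
T = mg/cosθ = 1.10 × 9.81 / cos 31.0° = 10.79/0.8572 = 12.59 N.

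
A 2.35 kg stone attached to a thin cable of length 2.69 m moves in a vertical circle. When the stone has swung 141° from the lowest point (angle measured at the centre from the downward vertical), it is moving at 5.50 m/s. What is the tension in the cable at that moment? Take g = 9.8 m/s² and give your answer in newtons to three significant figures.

8.53 N

Take the radial direction toward the centre of the circle as positive. The component of the weight along the string toward the centre is −mg cos φ (φ measured from the bottom), so Newton's second law along the string gives T − mg cos φ = m v²/r.
cos 141° = -0.7771, so T = m(v²/r + g cos φ) = 2.35 × ((5.50)²/2.69 + 9.8 × -0.7771) = 2.35 × (11.25 + (-7.616)) = 2.35 × 3.629 = 8.529 N.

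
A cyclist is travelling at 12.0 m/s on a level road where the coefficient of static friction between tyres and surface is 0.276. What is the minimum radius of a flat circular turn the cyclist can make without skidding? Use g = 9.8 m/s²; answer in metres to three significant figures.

53.2 m

At the limit, μ_s m g = m v²/r, so r_min = v²/(μ_s g) = (12.0)²/(0.276 × 9.8) = 144.0/2.705 = 53.24 m.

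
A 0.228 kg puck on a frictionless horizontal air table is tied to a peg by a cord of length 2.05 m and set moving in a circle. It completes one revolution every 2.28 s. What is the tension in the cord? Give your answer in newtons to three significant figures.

3.55 N

v = 2πr/T = 2π × 2.05/2.28 = 5.649 m/s.
The tension is the only horizontal force, so it supplies the full centripetal force: T = m v²/r = 0.228 × (5.649)²/2.05 = 0.228 × 31.92/2.05 = 3.550 N.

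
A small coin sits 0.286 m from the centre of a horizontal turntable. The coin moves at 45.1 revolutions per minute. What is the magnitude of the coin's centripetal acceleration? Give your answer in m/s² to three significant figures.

6.38 m/s²

ω = 45.1 rev/min × 2π/60 = 4.723 rad/s, so v = ωr = 4.723 × 0.286 = 1.351 m/s.
a_c = v²/r = (1.351)²/0.286 = 1.824/0.286 = 6.379 m/s².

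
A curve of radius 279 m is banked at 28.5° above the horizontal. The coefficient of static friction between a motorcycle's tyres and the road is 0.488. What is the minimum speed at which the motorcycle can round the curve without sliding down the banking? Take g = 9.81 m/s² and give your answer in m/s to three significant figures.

10.9 m/s

At the minimum speed, friction acts up the slope at its limiting value f = μN. Radially (horizontal, toward centre): N sinθ − μN cosθ = mv²/r. Vertically: N cosθ + μN sinθ = mg.
Dividing: v² = r g (sinθ − μcosθ)/(cosθ + μsinθ).
sinθ − μcosθ = 0.4772 − 0.488×0.8788 = 0.04830; cosθ + μsinθ = 0.8788 + 0.488×0.4772 = 1.112.
v² = 279 × 9.81 × 0.04830/1.112 = 118.9 m²/s², so v = 10.90 m/s.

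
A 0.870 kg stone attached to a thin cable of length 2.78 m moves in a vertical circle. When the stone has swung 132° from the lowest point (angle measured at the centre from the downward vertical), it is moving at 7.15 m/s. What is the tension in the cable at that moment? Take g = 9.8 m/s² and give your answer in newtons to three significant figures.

10.3 N

Take the radial direction toward the centre of the circle as positive. The component of the weight along the string toward the centre is −mg cos φ (φ measured from the bottom), so Newton's second law along the string gives T − mg cos φ = m v²/r.
cos 132° = -0.6691, so T = m(v²/r + g cos φ) = 0.870 × ((7.15)²/2.78 + 9.8 × -0.6691) = 0.870 × (18.39 + (-6.557)) = 0.870 × 11.83 = 10.29 N.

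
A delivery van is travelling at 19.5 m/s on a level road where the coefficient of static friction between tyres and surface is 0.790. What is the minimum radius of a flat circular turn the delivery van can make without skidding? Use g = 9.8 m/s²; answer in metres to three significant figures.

At the limit, μ_s m g = m v²/r, so r_min = v²/(μ_s g) = (19.5)²/(0.790 × 9.8) = 380.2/7.742 = 49.12 m.

49.1 m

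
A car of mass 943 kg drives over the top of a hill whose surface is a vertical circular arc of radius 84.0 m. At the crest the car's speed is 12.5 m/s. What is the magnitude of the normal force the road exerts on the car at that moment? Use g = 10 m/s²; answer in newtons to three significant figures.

At the crest the centripetal acceleration points downward (toward the centre of the arc), so mg − N = mv²/r.
N = m(g − v²/r) = 943 × (10.0 − (12.5)²/84.0) = 943 × (10.0 − 1.860) = 943 × 8.140 = 7676 N.

7680 N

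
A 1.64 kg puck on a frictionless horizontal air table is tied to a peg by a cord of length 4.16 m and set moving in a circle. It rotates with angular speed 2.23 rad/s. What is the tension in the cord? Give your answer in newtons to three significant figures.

33.9 N

v = ωr = 2.23 × 4.16 = 9.277 m/s.
The tension is the only horizontal force, so it supplies the full centripetal force: T = m v²/r = 1.64 × (9.277)²/4.16 = 1.64 × 86.06/4.16 = 33.93 N.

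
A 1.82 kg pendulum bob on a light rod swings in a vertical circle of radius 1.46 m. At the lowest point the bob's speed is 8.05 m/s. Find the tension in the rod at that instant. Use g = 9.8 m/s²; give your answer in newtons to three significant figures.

At the lowest point, T points up (toward the centre) and the weight mg points down (away from the centre), so the net inward force is T − mg = mv²/r.
T = m(v²/r + g) = 1.82 × ((8.05)²/1.46 + 9.8) = 1.82 × (44.39 + 9.8) = 1.82 × 54.19 = 98.62 N.

98.6 N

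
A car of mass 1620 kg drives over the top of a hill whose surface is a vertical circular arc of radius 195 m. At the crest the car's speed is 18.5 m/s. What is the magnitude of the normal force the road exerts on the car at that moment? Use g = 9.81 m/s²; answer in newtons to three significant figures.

13000 N

At the crest the centripetal acceleration points downward (toward the centre of the arc), so mg − N = mv²/r.
N = m(g − v²/r) = 1620 × (9.81 − (18.5)²/195) = 1620 × (9.81 − 1.755) = 1620 × 8.055 = 13050 N.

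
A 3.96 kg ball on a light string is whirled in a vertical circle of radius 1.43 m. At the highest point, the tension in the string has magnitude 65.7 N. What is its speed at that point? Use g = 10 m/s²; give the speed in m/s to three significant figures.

6.17 m/s

At the top, T + mg = mv²/r, so v = √(r(T/m + g)) = √(1.43 × (65.7/3.96 + 10.0)) = √(1.43 × 26.59) = √38.02 = 6.166 m/s.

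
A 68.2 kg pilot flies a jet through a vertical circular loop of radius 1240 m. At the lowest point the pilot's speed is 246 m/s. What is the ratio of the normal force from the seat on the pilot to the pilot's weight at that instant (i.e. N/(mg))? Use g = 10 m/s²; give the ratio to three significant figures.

5.88

At the bottom, N − mg = mv²/r, so N = m(v²/r + g) and N/(mg) = v²/(rg) + 1 = (246)²/(1240 × 10.0) + 1 = 4.880 + 1 = 5.880.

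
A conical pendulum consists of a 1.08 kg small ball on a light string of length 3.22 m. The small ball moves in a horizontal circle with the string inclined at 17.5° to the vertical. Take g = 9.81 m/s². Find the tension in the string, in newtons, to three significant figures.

11.1 N

Vertically the bob has no acceleration, so T cosθ = mg.
T = mg/cosθ = 1.08 × 9.81 / cos 17.5° = 10.59/0.9537 = 11.11 N.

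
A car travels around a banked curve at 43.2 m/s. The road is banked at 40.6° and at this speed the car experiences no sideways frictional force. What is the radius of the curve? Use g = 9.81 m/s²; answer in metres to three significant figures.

222 m

Frictionless banking: tanθ = v²/(rg), so r = v²/(g tanθ).
r = (43.2)²/(9.81 × tan 40.6°) = 1866/(9.81 × 0.8571) = 1866/8.408 = 222.0 m.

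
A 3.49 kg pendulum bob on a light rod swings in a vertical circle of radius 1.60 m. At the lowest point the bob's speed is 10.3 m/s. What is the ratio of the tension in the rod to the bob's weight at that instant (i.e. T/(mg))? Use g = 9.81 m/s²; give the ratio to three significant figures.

At the bottom, T − mg = mv²/r, so T = m(v²/r + g) and T/(mg) = v²/(rg) + 1 = (10.3)²/(1.60 × 9.81) + 1 = 6.759 + 1 = 7.759.

7.76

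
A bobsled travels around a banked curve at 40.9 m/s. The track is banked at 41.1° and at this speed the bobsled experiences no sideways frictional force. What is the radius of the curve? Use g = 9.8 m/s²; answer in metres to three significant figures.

196 m

Frictionless banking: tanθ = v²/(rg), so r = v²/(g tanθ).
r = (40.9)²/(9.8 × tan 41.1°) = 1673/(9.8 × 0.8724) = 1673/8.549 = 195.7 m.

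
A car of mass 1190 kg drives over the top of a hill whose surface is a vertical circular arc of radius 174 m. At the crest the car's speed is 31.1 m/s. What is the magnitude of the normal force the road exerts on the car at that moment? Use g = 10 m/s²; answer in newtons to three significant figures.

At the crest the centripetal acceleration points downward (toward the centre of the arc), so mg − N = mv²/r.
N = m(g − v²/r) = 1190 × (10.0 − (31.1)²/174) = 1190 × (10.0 − 5.559) = 1190 × 4.441 = 5285 N.

5290 N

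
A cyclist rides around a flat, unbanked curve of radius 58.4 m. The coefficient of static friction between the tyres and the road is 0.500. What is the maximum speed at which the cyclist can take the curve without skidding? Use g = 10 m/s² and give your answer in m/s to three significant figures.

On a flat curve, static friction is the only horizontal force, so it must supply the full centripetal force: μ_s m g = m v²/r.
Mass cancels: v_max = √(μ_s g r) = √(0.500 × 10.0 × 58.4) = √292.0 = 17.09 m/s.

17.1 m/s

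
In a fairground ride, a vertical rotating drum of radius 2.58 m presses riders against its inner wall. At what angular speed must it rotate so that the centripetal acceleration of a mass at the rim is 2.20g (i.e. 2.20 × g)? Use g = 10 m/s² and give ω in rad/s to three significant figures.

Centripetal acceleration a_c = ω²r. Setting ω²r = 2.20g:
ω = √(2.20g / r) = √(2.20 × 10.0 / 2.58) = √8.527 = 2.920 rad/s.

2.92 rad/s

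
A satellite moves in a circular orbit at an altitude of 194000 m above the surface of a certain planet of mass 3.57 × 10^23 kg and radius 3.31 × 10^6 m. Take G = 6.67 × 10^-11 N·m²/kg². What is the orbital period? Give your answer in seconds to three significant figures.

r = R + h = 3.31 × 10^6 + 194000 = 3.504 × 10^6 m. Gravity provides the centripetal force: G M m / r² = m v² / r ⇒ v = √(GM/r) = 2607 m/s.
T = 2πr/v = 2π × 3.504 × 10^6 / 2607 = 8446 s.

8450 s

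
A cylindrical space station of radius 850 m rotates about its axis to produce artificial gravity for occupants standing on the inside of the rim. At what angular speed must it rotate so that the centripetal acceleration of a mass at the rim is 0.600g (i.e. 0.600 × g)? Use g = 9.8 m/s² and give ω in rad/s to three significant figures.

Centripetal acceleration a_c = ω²r. Setting ω²r = 0.600g:
ω = √(0.600g / r) = √(0.600 × 9.8 / 850) = √0.006918 = 0.08317 rad/s.

0.0832 rad/s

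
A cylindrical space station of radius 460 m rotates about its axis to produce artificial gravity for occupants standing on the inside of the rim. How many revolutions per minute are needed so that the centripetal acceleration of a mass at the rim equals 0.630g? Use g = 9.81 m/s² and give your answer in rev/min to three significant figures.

Require ω²r = 0.630g, so ω = √(0.630 × 9.81/460) = 0.1159 rad/s.
In rev/min: ω × 60/(2π) = 0.1159 × 60/(2π) = 1.107 rev/min.

1.11 rev/min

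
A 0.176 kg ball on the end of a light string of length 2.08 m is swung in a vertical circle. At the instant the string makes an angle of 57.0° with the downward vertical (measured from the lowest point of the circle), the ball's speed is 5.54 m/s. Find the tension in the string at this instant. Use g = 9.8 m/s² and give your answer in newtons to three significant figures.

3.54 N

Take the radial direction toward the centre of the circle as positive. The component of the weight along the string toward the centre is −mg cos φ (φ measured from the bottom), so Newton's second law along the string gives T − mg cos φ = m v²/r.
cos 57.0° = 0.5446, so T = m(v²/r + g cos φ) = 0.176 × ((5.54)²/2.08 + 9.8 × 0.5446) = 0.176 × (14.76 + (5.337)) = 0.176 × 20.09 = 3.536 N.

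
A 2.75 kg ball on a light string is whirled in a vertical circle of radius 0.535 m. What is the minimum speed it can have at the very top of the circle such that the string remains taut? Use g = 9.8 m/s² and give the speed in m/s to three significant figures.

At the top, both weight mg and T point toward the centre: T + mg = mv²/r.
At minimum speed T → 0, so mg = mv_min²/r ⇒ v_min = √(g r) = √(9.8 × 0.535) = 2.290 m/s.

2.29 m/s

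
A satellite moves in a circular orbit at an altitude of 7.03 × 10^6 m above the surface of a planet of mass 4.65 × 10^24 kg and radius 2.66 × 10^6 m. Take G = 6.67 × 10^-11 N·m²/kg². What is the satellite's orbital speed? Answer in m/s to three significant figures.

5660 m/s

Orbital radius r = R + h = 2.66 × 10^6 + 7.03 × 10^6 = 9.690 × 10^6 m.
Gravity supplies the centripetal force: G M m / r² = m v² / r, so v = √(GM/r).
v = √(6.67 × 10^-11 × 4.65 × 10^24 / 9.690 × 10^6) = √(3.201 × 10^7) = 5658 m/s.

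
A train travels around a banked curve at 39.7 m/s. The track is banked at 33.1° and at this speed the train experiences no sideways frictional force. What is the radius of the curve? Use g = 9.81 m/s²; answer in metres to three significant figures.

Frictionless banking: tanθ = v²/(rg), so r = v²/(g tanθ).
r = (39.7)²/(9.81 × tan 33.1°) = 1576/(9.81 × 0.6519) = 1576/6.395 = 246.5 m.

246 m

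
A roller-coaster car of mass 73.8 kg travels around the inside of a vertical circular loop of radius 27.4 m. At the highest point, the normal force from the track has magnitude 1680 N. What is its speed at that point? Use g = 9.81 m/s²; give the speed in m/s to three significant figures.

At the top, N + mg = mv²/r, so v = √(r(N/m + g)) = √(27.4 × (1680/73.8 + 9.81)) = √(27.4 × 32.57) = √892.5 = 29.88 m/s.

29.9 m/s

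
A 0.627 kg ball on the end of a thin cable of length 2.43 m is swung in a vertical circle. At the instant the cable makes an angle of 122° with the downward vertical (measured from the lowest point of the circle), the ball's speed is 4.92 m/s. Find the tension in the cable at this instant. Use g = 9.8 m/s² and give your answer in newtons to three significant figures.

Take the radial direction toward the centre of the circle as positive. The component of the weight along the string toward the centre is −mg cos φ (φ measured from the bottom), so Newton's second law along the string gives T − mg cos φ = m v²/r.
cos 122° = -0.5299, so T = m(v²/r + g cos φ) = 0.627 × ((4.92)²/2.43 + 9.8 × -0.5299) = 0.627 × (9.961 + (-5.193)) = 0.627 × 4.768 = 2.990 N.

2.99 N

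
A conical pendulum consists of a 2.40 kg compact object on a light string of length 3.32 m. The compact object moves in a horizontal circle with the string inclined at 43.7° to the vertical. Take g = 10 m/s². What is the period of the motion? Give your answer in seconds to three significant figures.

r = L sinθ = 2.294 m. From T sinθ = mω²r and T cosθ = mg: tanθ = ω²r/g, so ω² = g tanθ / r = g/(L cosθ).
ω = √(g/(L cosθ)) = √(10.0/(3.32 × 0.7230)) = √4.166 = 2.041 rad/s.
Period = 2π/ω = 3.078 s.

3.08 s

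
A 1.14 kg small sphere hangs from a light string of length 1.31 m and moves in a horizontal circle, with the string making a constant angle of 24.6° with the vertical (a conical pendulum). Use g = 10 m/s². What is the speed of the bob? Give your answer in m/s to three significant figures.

The radius of the circle is r = L sinθ = 1.31 × sin 24.6° = 0.5453 m.
Horizontally T sinθ = mv²/r and vertically T cosθ = mg, so tanθ = v²/(rg).
v = √(r g tanθ) = √(0.5453 × 10.0 × 0.4578) = √2.497 = 1.580 m/s.

1.58 m/s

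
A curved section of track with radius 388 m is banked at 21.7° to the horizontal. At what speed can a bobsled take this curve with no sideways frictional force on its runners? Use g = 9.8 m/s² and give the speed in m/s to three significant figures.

On a frictionless banked curve, N sinθ = mv²/r and N cosθ = mg, so tanθ = v²/(rg).
v = √(r g tanθ) = √(388 × 9.8 × tan 21.7°) = √(388 × 9.8 × 0.3979) = √1513 = 38.90 m/s.

38.9 m/s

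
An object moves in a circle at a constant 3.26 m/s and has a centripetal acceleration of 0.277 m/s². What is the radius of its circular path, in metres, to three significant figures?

a_c = v²/r ⇒ r = v²/a_c = (3.26)²/0.277 = 10.63/0.277 = 38.37 m.

38.4 m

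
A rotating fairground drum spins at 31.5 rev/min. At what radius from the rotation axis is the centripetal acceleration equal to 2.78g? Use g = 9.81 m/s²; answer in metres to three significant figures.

ω = 31.5 rev/min × 2π/60 = 3.299 rad/s.
a_c = ω²r = 2.78g ⇒ r = 2.78 × 9.81 / (3.299)² = 27.27/10.88 = 2.506 m.

2.51 m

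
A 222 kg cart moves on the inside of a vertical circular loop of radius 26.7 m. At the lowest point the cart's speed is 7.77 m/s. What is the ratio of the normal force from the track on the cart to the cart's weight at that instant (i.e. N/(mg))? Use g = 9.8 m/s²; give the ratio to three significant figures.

1.23

At the bottom, N − mg = mv²/r, so N = m(v²/r + g) and N/(mg) = v²/(rg) + 1 = (7.77)²/(26.7 × 9.8) + 1 = 0.2307 + 1 = 1.231.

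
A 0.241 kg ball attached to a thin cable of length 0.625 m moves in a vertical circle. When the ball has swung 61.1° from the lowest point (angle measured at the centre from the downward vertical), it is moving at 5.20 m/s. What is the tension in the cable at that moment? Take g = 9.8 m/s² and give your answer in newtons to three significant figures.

Take the radial direction toward the centre of the circle as positive. The component of the weight along the string toward the centre is −mg cos φ (φ measured from the bottom), so Newton's second law along the string gives T − mg cos φ = m v²/r.
cos 61.1° = 0.4833, so T = m(v²/r + g cos φ) = 0.241 × ((5.20)²/0.625 + 9.8 × 0.4833) = 0.241 × (43.26 + (4.736)) = 0.241 × 48.00 = 11.57 N.

11.6 N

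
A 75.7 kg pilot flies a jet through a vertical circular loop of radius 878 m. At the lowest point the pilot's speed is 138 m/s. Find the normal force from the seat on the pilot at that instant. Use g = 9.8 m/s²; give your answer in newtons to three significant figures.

2380 N

At the lowest point, N points up (toward the centre) and the weight mg points down (away from the centre), so the net inward force is N − mg = mv²/r.
N = m(v²/r + g) = 75.7 × ((138)²/878 + 9.8) = 75.7 × (21.69 + 9.8) = 75.7 × 31.49 = 2384 N.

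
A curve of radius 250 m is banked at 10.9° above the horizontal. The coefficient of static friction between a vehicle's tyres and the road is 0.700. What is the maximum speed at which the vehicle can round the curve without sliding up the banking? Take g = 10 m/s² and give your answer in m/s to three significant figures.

At the maximum speed, friction acts down the slope at its limiting value f = μN. Radially (horizontal, toward centre): N sinθ + μN cosθ = mv²/r. Vertically: N cosθ − μN sinθ = mg.
Dividing: v² = r g (sinθ + μcosθ)/(cosθ − μsinθ).
sinθ + μcosθ = 0.1891 + 0.700×0.9820 = 0.8765; cosθ − μsinθ = 0.9820 − 0.700×0.1891 = 0.8496.
v² = 250 × 10.0 × 0.8765/0.8496 = 2579 m²/s², so v = 50.78 m/s.

50.8 m/s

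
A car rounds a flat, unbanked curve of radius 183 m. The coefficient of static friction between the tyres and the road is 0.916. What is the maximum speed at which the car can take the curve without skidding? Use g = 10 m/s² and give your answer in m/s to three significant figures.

40.9 m/s

The only inward force on a level bend is static friction, so at the limit f_s = μ_s N = μ_s m g = m v²/r.
Mass cancels: v_max = √(μ_s g r) = √(0.916 × 10.0 × 183) = √1676 = 40.94 m/s.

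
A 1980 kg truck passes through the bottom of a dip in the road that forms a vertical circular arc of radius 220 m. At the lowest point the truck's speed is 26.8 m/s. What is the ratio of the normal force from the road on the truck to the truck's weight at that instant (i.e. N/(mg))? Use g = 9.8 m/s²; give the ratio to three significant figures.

1.33

At the bottom, N − mg = mv²/r, so N = m(v²/r + g) and N/(mg) = v²/(rg) + 1 = (26.8)²/(220 × 9.8) + 1 = 0.3331 + 1 = 1.333.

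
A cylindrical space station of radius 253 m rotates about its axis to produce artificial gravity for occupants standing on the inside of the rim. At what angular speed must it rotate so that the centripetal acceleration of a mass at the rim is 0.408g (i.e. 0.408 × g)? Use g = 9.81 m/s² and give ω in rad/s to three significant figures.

0.126 rad/s

Centripetal acceleration a_c = ω²r. Setting ω²r = 0.408g:
ω = √(0.408g / r) = √(0.408 × 9.81 / 253) = √0.01582 = 0.1258 rad/s.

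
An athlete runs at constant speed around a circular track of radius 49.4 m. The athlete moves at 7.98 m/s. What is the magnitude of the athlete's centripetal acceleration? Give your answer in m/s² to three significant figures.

a_c = v²/r = (7.980)²/49.4 = 63.68/49.4 = 1.289 m/s².

1.29 m/s²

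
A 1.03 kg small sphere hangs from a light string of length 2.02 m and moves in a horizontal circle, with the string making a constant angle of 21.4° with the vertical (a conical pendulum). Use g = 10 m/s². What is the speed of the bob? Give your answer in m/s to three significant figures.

The radius of the circle is r = L sinθ = 2.02 × sin 21.4° = 0.7371 m.
Horizontally T sinθ = mv²/r and vertically T cosθ = mg, so tanθ = v²/(rg).
v = √(r g tanθ) = √(0.7371 × 10.0 × 0.3919) = √2.888 = 1.700 m/s.

1.70 m/s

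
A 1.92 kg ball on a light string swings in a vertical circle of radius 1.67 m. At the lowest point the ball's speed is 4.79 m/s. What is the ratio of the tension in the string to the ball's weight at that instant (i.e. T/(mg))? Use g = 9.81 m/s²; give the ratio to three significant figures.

At the bottom, T − mg = mv²/r, so T = m(v²/r + g) and T/(mg) = v²/(rg) + 1 = (4.79)²/(1.67 × 9.81) + 1 = 1.401 + 1 = 2.401.

2.40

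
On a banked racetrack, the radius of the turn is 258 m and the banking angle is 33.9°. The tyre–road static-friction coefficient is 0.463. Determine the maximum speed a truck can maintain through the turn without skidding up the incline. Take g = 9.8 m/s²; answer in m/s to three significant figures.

64.5 m/s

At the maximum speed, friction acts down the slope at its limiting value f = μN. Radially (horizontal, toward centre): N sinθ + μN cosθ = mv²/r. Vertically: N cosθ − μN sinθ = mg.
Dividing: v² = r g (sinθ + μcosθ)/(cosθ − μsinθ).
sinθ + μcosθ = 0.5577 + 0.463×0.8300 = 0.9420; cosθ − μsinθ = 0.8300 − 0.463×0.5577 = 0.5718.
v² = 258 × 9.8 × 0.9420/0.5718 = 4166 m²/s², so v = 64.54 m/s.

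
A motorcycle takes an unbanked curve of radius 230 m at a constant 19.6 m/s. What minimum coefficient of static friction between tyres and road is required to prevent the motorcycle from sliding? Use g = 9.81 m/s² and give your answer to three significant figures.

Friction provides the centripetal force: μ_s m g = m v²/r, so μ_s = v²/(g r) = (19.60)²/(9.81 × 230) = 384.2/2256 = 0.1703.

0.170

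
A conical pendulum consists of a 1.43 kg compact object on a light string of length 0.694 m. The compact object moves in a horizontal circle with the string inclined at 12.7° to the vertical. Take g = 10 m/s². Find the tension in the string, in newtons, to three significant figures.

14.7 N

Vertically the bob has no acceleration, so T cosθ = mg.
T = mg/cosθ = 1.43 × 10.0 / cos 12.7° = 14.30/0.9755 = 14.66 N.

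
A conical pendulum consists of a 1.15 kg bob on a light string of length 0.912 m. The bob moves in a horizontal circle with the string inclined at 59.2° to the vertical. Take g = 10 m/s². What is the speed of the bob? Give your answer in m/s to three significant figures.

The radius of the circle is r = L sinθ = 0.912 × sin 59.2° = 0.7834 m.
Horizontally T sinθ = mv²/r and vertically T cosθ = mg, so tanθ = v²/(rg).
v = √(r g tanθ) = √(0.7834 × 10.0 × 1.678) = √13.14 = 3.625 m/s.

3.63 m/s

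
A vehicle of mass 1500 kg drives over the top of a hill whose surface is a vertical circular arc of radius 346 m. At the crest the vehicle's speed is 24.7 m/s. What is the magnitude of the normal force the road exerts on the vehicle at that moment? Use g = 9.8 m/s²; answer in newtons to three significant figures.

12100 N

At the crest the centripetal acceleration points downward (toward the centre of the arc), so mg − N = mv²/r.
N = m(g − v²/r) = 1500 × (9.8 − (24.7)²/346) = 1500 × (9.8 − 1.763) = 1500 × 8.037 = 12060 N.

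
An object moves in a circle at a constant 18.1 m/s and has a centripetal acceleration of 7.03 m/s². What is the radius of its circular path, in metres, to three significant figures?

a_c = v²/r ⇒ r = v²/a_c = (18.1)²/7.03 = 327.6/7.03 = 46.60 m.

46.6 m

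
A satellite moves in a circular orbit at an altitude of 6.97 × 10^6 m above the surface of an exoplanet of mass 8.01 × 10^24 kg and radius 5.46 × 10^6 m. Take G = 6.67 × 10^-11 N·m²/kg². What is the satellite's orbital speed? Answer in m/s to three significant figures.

Orbital radius r = R + h = 5.46 × 10^6 + 6.97 × 10^6 = 1.243 × 10^7 m.
Gravity supplies the centripetal force: G M m / r² = m v² / r, so v = √(GM/r).
v = √(6.67 × 10^-11 × 8.01 × 10^24 / 1.243 × 10^7) = √(4.298 × 10^7) = 6556 m/s.

6560 m/s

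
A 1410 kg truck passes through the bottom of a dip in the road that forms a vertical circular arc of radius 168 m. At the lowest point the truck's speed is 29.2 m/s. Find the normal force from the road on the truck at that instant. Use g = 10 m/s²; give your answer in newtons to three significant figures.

21300 N

At the lowest point, N points up (toward the centre) and the weight mg points down (away from the centre), so the net inward force is N − mg = mv²/r.
N = m(v²/r + g) = 1410 × ((29.2)²/168 + 10.0) = 1410 × (5.075 + 10.0) = 1410 × 15.08 = 21260 N.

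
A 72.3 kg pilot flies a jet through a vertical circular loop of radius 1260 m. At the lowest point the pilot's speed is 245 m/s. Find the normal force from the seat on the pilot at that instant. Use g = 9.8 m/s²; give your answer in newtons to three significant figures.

At the lowest point, N points up (toward the centre) and the weight mg points down (away from the centre), so the net inward force is N − mg = mv²/r.
N = m(v²/r + g) = 72.3 × ((245)²/1260 + 9.8) = 72.3 × (47.64 + 9.8) = 72.3 × 57.44 = 4153 N.

4150 N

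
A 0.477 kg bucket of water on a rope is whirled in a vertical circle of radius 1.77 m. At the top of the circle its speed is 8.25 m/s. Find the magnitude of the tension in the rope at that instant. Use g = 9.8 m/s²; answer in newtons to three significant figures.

At the top, both T and the weight mg point inward (toward the centre), so T + mg = mv²/r.
T = m(v²/r − g) = 0.477 × ((8.25)²/1.77 − 9.8) = 0.477 × (38.45 − 9.8) = 0.477 × 28.65 = 13.67 N.

13.7 N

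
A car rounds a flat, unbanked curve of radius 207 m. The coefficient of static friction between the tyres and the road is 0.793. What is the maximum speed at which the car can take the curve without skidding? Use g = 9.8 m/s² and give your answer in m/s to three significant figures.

40.1 m/s

Friction provides the centripetal force on a flat curve. At maximum speed it is at its limiting value: μ_s m g = m v²/r.
Mass cancels: v_max = √(μ_s g r) = √(0.793 × 9.8 × 207) = √1609 = 40.11 m/s.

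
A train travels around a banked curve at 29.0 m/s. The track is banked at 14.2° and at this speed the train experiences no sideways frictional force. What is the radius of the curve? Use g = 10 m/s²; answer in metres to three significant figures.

332 m

Frictionless banking: tanθ = v²/(rg), so r = v²/(g tanθ).
r = (29.0)²/(10.0 × tan 14.2°) = 841.0/(10.0 × 0.2530) = 841.0/2.530 = 332.4 m.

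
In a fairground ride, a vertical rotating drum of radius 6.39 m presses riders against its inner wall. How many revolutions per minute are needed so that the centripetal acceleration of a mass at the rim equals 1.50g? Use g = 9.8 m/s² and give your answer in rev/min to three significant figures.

Require ω²r = 1.50g, so ω = √(1.50 × 9.8/6.39) = 1.517 rad/s.
In rev/min: ω × 60/(2π) = 1.517 × 60/(2π) = 14.48 rev/min.

14.5 rev/min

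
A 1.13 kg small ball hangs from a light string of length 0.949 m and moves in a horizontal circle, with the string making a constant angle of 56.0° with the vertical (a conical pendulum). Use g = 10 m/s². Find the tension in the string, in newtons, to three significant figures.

20.2 N

Vertically the bob has no acceleration, so T cosθ = mg.
T = mg/cosθ = 1.13 × 10.0 / cos 56.0° = 11.30/0.5592 = 20.21 N.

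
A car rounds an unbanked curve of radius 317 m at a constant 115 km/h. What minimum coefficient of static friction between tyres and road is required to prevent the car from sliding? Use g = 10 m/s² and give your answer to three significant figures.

0.322

v = 115/3.6 = 31.94 m/s.
Friction provides the centripetal force: μ_s m g = m v²/r, so μ_s = v²/(g r) = (31.94)²/(10.0 × 317) = 1020/3170 = 0.3219.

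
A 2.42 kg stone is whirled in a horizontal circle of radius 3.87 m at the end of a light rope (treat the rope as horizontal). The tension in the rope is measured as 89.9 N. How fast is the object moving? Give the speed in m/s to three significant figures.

T = m v²/r ⇒ v = √(T r / m) = √(89.9 × 3.87 / 2.42) = √143.8 = 11.99 m/s.

12.0 m/s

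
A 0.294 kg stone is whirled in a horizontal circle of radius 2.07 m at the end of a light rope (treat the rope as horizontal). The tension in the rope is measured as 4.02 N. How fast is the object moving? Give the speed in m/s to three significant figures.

T = m v²/r ⇒ v = √(T r / m) = √(4.02 × 2.07 / 0.294) = √28.30 = 5.320 m/s.

5.32 m/s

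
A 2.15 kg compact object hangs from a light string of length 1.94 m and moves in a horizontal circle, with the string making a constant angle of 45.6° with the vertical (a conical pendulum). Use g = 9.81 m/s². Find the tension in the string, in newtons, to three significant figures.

30.1 N

Vertically the bob has no acceleration, so T cosθ = mg.
T = mg/cosθ = 2.15 × 9.81 / cos 45.6° = 21.09/0.6997 = 30.15 N.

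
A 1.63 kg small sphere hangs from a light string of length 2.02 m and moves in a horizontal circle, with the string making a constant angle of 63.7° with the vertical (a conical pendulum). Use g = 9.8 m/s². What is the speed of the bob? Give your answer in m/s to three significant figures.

5.99 m/s

The radius of the circle is r = L sinθ = 2.02 × sin 63.7° = 1.811 m.
Horizontally T sinθ = mv²/r and vertically T cosθ = mg, so tanθ = v²/(rg).
v = √(r g tanθ) = √(1.811 × 9.8 × 2.023) = √35.91 = 5.992 m/s.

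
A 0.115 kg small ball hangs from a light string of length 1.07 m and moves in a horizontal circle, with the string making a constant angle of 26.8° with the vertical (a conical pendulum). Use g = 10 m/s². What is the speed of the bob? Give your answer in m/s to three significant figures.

1.56 m/s

The radius of the circle is r = L sinθ = 1.07 × sin 26.8° = 0.4824 m.
Horizontally T sinθ = mv²/r and vertically T cosθ = mg, so tanθ = v²/(rg).
v = √(r g tanθ) = √(0.4824 × 10.0 × 0.5051) = √2.437 = 1.561 m/s.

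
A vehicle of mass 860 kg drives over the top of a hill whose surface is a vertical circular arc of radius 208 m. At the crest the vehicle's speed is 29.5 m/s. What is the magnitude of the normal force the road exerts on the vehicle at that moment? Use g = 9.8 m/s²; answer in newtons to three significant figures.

4830 N

At the crest the centripetal acceleration points downward (toward the centre of the arc), so mg − N = mv²/r.
N = m(g − v²/r) = 860 × (9.8 − (29.5)²/208) = 860 × (9.8 − 4.184) = 860 × 5.616 = 4830 N.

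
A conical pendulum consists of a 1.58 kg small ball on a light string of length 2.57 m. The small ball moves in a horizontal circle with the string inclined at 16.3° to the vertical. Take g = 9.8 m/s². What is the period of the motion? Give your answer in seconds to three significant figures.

r = L sinθ = 0.7213 m. From T sinθ = mω²r and T cosθ = mg: tanθ = ω²r/g, so ω² = g tanθ / r = g/(L cosθ).
ω = √(g/(L cosθ)) = √(9.8/(2.57 × 0.9598)) = √3.973 = 1.993 rad/s.
Period = 2π/ω = 3.152 s.

3.15 s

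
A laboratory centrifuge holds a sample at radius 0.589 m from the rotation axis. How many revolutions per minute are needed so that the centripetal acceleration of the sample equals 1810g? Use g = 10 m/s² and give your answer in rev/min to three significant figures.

Require ω²r = 1810g, so ω = √(1810 × 10.0/0.589) = 175.3 rad/s.
In rev/min: ω × 60/(2π) = 175.3 × 60/(2π) = 1674 rev/min.

1670 rev/min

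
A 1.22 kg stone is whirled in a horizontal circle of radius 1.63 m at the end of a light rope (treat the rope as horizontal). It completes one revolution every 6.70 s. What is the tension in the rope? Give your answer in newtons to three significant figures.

1.75 N

v = 2πr/T = 2π × 1.63/6.70 = 1.529 m/s.
The tension is the only horizontal force, so it supplies the full centripetal force: T = m v²/r = 1.22 × (1.529)²/1.63 = 1.22 × 2.337/1.63 = 1.749 N.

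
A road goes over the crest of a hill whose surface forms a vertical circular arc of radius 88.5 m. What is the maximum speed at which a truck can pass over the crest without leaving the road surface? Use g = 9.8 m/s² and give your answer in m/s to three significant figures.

At the crest the centre of the circle is below the truck, so the net downward (centripetal) force is mg − N = mv²/r.
The truck leaves the road when N → 0, giving v_max = √(g r) = √(9.8 × 88.5) = 29.45 m/s.

29.4 m/s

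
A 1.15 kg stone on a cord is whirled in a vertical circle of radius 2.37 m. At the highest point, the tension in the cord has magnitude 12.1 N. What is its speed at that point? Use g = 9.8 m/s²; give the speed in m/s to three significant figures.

6.94 m/s

At the top, T + mg = mv²/r, so v = √(r(T/m + g)) = √(2.37 × (12.1/1.15 + 9.8)) = √(2.37 × 20.32) = √48.16 = 6.940 m/s.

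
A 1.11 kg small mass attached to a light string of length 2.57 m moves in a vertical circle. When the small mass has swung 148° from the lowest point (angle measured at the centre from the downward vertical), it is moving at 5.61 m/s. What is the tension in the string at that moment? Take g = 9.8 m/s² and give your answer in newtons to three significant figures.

Take the radial direction toward the centre of the circle as positive. The component of the weight along the string toward the centre is −mg cos φ (φ measured from the bottom), so Newton's second law along the string gives T − mg cos φ = m v²/r.
cos 148° = -0.8480, so T = m(v²/r + g cos φ) = 1.11 × ((5.61)²/2.57 + 9.8 × -0.8480) = 1.11 × (12.25 + (-8.311)) = 1.11 × 3.935 = 4.368 N.

4.37 N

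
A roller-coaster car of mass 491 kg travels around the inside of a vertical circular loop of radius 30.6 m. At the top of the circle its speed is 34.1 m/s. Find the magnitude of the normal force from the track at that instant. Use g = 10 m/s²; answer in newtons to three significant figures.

13700 N

At the top, both N and the weight mg point inward (toward the centre), so N + mg = mv²/r.
N = m(v²/r − g) = 491 × ((34.1)²/30.6 − 10.0) = 491 × (38.00 − 10.0) = 491 × 28.00 = 13750 N.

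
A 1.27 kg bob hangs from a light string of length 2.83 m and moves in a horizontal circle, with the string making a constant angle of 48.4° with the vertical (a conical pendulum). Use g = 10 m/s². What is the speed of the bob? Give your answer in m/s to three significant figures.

The radius of the circle is r = L sinθ = 2.83 × sin 48.4° = 2.116 m.
Horizontally T sinθ = mv²/r and vertically T cosθ = mg, so tanθ = v²/(rg).
v = √(r g tanθ) = √(2.116 × 10.0 × 1.126) = √23.84 = 4.882 m/s.

4.88 m/s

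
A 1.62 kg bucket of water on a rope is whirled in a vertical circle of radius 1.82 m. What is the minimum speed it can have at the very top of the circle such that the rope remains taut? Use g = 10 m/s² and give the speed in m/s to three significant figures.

4.27 m/s

At the highest point the centre is directly below, so both the weight and T act inward: T + mg = mv²/r.
At minimum speed T → 0, so mg = mv_min²/r ⇒ v_min = √(g r) = √(10.0 × 1.82) = 4.266 m/s.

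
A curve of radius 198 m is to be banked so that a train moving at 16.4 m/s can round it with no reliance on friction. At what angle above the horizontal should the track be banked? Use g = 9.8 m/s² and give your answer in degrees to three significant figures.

7.89°

With no friction, the horizontal component of the normal force provides the centripetal force: N sinθ = mv²/r, while N cosθ = mg vertically.
Dividing: tanθ = v²/(r g) = (16.4)²/(198 × 9.8) = 269.0/1940 = 0.1386.
θ = arctan(0.1386) = 7.892°.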